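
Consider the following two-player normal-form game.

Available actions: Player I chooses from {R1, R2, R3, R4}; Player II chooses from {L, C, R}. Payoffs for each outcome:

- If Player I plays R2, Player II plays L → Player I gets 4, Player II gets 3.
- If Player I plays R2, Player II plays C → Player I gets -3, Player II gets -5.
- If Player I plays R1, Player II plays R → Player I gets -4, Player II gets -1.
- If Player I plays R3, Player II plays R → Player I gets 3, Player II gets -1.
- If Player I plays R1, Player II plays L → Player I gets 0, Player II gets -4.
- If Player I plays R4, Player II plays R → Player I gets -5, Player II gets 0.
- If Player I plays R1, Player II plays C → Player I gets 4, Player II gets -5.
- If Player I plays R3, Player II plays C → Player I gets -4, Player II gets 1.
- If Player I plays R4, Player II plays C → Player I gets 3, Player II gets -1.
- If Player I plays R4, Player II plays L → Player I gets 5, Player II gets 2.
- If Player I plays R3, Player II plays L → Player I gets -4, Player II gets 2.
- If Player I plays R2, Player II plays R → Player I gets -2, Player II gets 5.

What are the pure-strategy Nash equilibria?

(R4, L)

(R1, L): Player I can switch to R2 (0 → 4). Not NE.
(R1, C): Player II can switch to L (-5 → -4). Not NE.
(R1, R): Player I can switch to R2 (-4 → -2). Not NE.
(R2, L): Player I can switch to R4 (4 → 5). Not NE.
(R2, C): Player I can switch to R1 (-3 → 4). Not NE.
(R2, R): Player I can switch to R3 (-2 → 3). Not NE.
(R3, L): Player I can switch to R1 (-4 → 0). Not NE.
(R3, C): Player I can switch to R1 (-4 → 4). Not NE.
(R4, L): Player I gets 5, best alternative 4; Player II gets 2, best alternative 0. No profitable deviation — NE.
(The remaining 3 profiles each have a profitable deviation by the same check.)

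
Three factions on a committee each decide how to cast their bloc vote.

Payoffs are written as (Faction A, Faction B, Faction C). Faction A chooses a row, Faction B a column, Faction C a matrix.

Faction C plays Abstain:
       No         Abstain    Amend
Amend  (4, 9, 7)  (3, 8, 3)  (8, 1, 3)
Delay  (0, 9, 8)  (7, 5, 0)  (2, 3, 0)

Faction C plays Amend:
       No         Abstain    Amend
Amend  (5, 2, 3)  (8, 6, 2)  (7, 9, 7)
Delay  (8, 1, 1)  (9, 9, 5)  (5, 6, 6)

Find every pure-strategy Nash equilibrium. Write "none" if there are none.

Faction A against (No, Abstain): payoffs 4, 0 → best response Amend.
Faction A against (No, Amend): payoffs 5, 8 → best response Delay.
Faction A against (Abstain, Abstain): payoffs 3, 7 → best response Delay.
Faction A against (Abstain, Amend): payoffs 8, 9 → best response Delay.
Faction A against (Amend, Abstain): payoffs 8, 2 → best response Amend.
Faction A against (Amend, Amend): payoffs 7, 5 → best response Amend.
Faction B against (Amend, Abstain): payoffs 9, 8, 1 → best response No.
Faction B against (Amend, Amend): payoffs 2, 6, 9 → best response Amend.
Faction B against (Delay, Abstain): payoffs 9, 5, 3 → best response No.
Faction B against (Delay, Amend): payoffs 1, 9, 6 → best response Abstain.
Faction C against (Amend, No): payoffs 7, 3 → best response Abstain.
Faction C against (Amend, Abstain): payoffs 3, 2 → best response Abstain.
Faction C against (Amend, Amend): payoffs 3, 7 → best response Amend.
Faction C against (Delay, No): payoffs 8, 1 → best response Abstain.
Faction C against (Delay, Abstain): payoffs 0, 5 → best response Amend.
Faction C against (Delay, Amend): payoffs 0, 6 → best response Amend.
Mutual best responses: (Amend, No, Abstain); (Amend, Amend, Amend); (Delay, Abstain, Amend).

(Amend, No, Abstain) and (Amend, Amend, Amend) and (Delay, Abstain, Amend)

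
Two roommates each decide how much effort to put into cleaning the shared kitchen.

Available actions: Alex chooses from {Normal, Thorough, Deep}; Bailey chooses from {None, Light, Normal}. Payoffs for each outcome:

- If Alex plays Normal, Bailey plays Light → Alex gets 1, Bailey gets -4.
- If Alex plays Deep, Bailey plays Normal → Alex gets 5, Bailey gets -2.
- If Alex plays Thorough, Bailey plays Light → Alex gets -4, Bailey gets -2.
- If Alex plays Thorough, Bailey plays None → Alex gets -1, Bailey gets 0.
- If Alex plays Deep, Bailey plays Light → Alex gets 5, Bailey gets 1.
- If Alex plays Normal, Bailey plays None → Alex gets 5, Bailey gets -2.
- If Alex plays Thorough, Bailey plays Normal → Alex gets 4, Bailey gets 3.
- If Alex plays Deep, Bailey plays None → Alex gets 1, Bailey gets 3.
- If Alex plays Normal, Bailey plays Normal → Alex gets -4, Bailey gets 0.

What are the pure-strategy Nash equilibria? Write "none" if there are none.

(Normal, None): Bailey can switch to Normal (-2 → 0). Not NE.
(Normal, Light): Alex can switch to Deep (1 → 5). Not NE.
(Normal, Normal): Alex can switch to Thorough (-4 → 4). Not NE.
(Thorough, None): Alex can switch to Normal (-1 → 5). Not NE.
(Thorough, Light): Alex can switch to Normal (-4 → 1). Not NE.
(Thorough, Normal): Alex can switch to Deep (4 → 5). Not NE.
(Deep, None): Alex can switch to Normal (1 → 5). Not NE.
(Deep, Light): Bailey can switch to None (1 → 3). Not NE.
(Deep, Normal): Bailey can switch to None (-2 → 3). Not NE.

No pure-strategy Nash equilibrium.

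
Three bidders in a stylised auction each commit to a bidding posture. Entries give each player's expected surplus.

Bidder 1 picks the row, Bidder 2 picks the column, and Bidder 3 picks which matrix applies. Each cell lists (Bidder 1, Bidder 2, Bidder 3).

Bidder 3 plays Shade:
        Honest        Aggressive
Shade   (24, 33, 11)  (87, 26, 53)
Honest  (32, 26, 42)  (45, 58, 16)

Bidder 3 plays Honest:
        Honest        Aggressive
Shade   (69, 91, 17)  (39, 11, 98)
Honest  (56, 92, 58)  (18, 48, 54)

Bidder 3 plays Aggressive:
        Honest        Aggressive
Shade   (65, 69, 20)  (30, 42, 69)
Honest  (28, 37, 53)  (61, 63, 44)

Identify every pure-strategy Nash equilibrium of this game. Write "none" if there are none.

(Shade, Honest, Shade): Bidder 1 can switch to Honest (24 → 32). Not NE.
(Shade, Honest, Honest): Bidder 3 can switch to Aggressive (17 → 20). Not NE.
(Shade, Honest, Aggressive): Bidder 1 gets 65, best alternative 28; Bidder 2 gets 69, best alternative 42; Bidder 3 gets 20, best alternative 17. No profitable deviation — NE.
(Shade, Aggressive, Shade): Bidder 2 can switch to Honest (26 → 33). Not NE.
(Shade, Aggressive, Honest): Bidder 2 can switch to Honest (11 → 91). Not NE.
(Shade, Aggressive, Aggressive): Bidder 1 can switch to Honest (30 → 61). Not NE.
(Honest, Honest, Shade): Bidder 2 can switch to Aggressive (26 → 58). Not NE.
(Honest, Honest, Honest): Bidder 1 can switch to Shade (56 → 69). Not NE.
(Honest, Honest, Aggressive): Bidder 1 can switch to Shade (28 → 65). Not NE.
(The remaining 3 profiles each have a profitable deviation by the same check.)

The unique pure-strategy Nash equilibrium is (Shade, Honest, Aggressive).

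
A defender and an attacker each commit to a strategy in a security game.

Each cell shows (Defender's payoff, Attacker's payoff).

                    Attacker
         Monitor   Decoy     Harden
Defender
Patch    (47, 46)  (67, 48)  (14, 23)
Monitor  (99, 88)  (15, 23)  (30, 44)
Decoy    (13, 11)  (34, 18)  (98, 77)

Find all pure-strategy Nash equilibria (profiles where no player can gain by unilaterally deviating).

(Patch, Monitor): Defender can switch to Monitor (47 → 99). Not NE.
(Patch, Decoy): Defender gets 67, best alternative 34; Attacker gets 48, best alternative 46. No profitable deviation — NE.
(Patch, Harden): Defender can switch to Monitor (14 → 30). Not NE.
(Monitor, Monitor): Defender gets 99, best alternative 47; Attacker gets 88, best alternative 44. No profitable deviation — NE.
(Monitor, Decoy): Defender can switch to Patch (15 → 67). Not NE.
(Monitor, Harden): Defender can switch to Decoy (30 → 98). Not NE.
(Decoy, Monitor): Defender can switch to Patch (13 → 47). Not NE.
(Decoy, Decoy): Defender can switch to Patch (34 → 67). Not NE.
(Decoy, Harden): Defender gets 98, best alternative 30; Attacker gets 77, best alternative 18. No profitable deviation — NE.

(Patch, Decoy); (Monitor, Monitor); (Decoy, Harden)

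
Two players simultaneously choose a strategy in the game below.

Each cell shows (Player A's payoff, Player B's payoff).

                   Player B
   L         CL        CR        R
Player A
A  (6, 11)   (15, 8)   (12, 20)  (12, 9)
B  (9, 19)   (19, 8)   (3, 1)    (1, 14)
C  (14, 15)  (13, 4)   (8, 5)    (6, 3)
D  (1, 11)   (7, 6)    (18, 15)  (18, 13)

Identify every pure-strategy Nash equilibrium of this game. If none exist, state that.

For each player, find the best response to each opponent profile; mutual best responses are the pure NE.
Player A against L: payoffs 6, 9, 14, 1 → best response C.
Player A against CL: payoffs 15, 19, 13, 7 → best response B.
Player A against CR: payoffs 12, 3, 8, 18 → best response D.
Player A against R: payoffs 12, 1, 6, 18 → best response D.
Player B against A: payoffs 11, 8, 20, 9 → best response CR.
Player B against B: payoffs 19, 8, 1, 14 → best response L.
Player B against C: payoffs 15, 4, 5, 3 → best response L.
Player B against D: payoffs 11, 6, 15, 13 → best response CR.
Mutual best responses: (C, L); (D, CR).

The pure Nash equilibria are (C, L), (D, CR).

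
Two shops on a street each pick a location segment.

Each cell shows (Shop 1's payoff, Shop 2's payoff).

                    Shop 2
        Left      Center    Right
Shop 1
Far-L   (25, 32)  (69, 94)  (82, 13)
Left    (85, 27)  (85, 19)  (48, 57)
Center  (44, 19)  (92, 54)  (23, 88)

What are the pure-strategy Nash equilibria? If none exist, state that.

(Far-L, Left): Shop 1 can switch to Left (25 → 85). Not NE.
(Far-L, Center): Shop 1 can switch to Left (69 → 85). Not NE.
(Far-L, Right): Shop 2 can switch to Left (13 → 32). Not NE.
(Left, Left): Shop 2 can switch to Right (27 → 57). Not NE.
(Left, Center): Shop 1 can switch to Center (85 → 92). Not NE.
(Left, Right): Shop 1 can switch to Far-L (48 → 82). Not NE.
(Center, Left): Shop 1 can switch to Left (44 → 85). Not NE.
(Center, Center): Shop 2 can switch to Right (54 → 88). Not NE.
(Center, Right): Shop 1 can switch to Far-L (23 → 82). Not NE.

This game has no pure Nash equilibrium.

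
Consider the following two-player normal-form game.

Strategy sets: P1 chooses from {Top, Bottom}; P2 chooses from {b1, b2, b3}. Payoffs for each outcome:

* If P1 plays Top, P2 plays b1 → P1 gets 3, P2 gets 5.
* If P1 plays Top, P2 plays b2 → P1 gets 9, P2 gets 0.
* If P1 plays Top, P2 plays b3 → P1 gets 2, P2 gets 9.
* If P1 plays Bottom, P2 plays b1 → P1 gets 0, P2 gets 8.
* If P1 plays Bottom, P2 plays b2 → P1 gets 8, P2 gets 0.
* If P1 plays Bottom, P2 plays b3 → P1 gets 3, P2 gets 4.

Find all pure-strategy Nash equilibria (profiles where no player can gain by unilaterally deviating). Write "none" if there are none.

No pure-strategy Nash equilibrium.

For each player, find the best response to each opponent profile; mutual best responses are the pure NE.
P1 against b1: payoffs 3, 0 → best response Top.
P1 against b2: payoffs 9, 8 → best response Top.
P1 against b3: payoffs 2, 3 → best response Bottom.
P2 against Top: payoffs 5, 0, 9 → best response b3.
P2 against Bottom: payoffs 8, 0, 4 → best response b1.
No profile is a mutual best response for all players.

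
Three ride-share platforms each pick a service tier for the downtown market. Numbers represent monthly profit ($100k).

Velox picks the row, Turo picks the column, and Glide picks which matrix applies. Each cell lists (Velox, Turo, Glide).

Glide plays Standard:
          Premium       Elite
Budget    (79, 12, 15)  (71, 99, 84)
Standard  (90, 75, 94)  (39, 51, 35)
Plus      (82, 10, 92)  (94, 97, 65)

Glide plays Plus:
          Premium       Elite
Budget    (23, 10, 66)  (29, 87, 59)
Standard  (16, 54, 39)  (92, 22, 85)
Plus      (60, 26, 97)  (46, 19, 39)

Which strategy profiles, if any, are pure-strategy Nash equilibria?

Mark each player's best response to every combination of opponents' strategies; a profile where every player is best-responding is a pure Nash equilibrium.
Velox against (Premium, Standard): payoffs 79, 90, 82 → best response Standard.
Velox against (Premium, Plus): payoffs 23, 16, 60 → best response Plus.
Velox against (Elite, Standard): payoffs 71, 39, 94 → best response Plus.
Velox against (Elite, Plus): payoffs 29, 92, 46 → best response Standard.
Turo against (Budget, Standard): payoffs 12, 99 → best response Elite.
Turo against (Budget, Plus): payoffs 10, 87 → best response Elite.
Turo against (Standard, Standard): payoffs 75, 51 → best response Premium.
Turo against (Standard, Plus): payoffs 54, 22 → best response Premium.
Turo against (Plus, Standard): payoffs 10, 97 → best response Elite.
Turo against (Plus, Plus): payoffs 26, 19 → best response Premium.
Glide against (Budget, Premium): payoffs 15, 66 → best response Plus.
Glide against (Budget, Elite): payoffs 84, 59 → best response Standard.
Glide against (Standard, Premium): payoffs 94, 39 → best response Standard.
Glide against (Standard, Elite): payoffs 35, 85 → best response Plus.
Glide against (Plus, Premium): payoffs 92, 97 → best response Plus.
Glide against (Plus, Elite): payoffs 65, 39 → best response Standard.
Mutual best responses: (Standard, Premium, Standard); (Plus, Premium, Plus); (Plus, Elite, Standard).

(Standard, Premium, Standard); (Plus, Premium, Plus); (Plus, Elite, Standard)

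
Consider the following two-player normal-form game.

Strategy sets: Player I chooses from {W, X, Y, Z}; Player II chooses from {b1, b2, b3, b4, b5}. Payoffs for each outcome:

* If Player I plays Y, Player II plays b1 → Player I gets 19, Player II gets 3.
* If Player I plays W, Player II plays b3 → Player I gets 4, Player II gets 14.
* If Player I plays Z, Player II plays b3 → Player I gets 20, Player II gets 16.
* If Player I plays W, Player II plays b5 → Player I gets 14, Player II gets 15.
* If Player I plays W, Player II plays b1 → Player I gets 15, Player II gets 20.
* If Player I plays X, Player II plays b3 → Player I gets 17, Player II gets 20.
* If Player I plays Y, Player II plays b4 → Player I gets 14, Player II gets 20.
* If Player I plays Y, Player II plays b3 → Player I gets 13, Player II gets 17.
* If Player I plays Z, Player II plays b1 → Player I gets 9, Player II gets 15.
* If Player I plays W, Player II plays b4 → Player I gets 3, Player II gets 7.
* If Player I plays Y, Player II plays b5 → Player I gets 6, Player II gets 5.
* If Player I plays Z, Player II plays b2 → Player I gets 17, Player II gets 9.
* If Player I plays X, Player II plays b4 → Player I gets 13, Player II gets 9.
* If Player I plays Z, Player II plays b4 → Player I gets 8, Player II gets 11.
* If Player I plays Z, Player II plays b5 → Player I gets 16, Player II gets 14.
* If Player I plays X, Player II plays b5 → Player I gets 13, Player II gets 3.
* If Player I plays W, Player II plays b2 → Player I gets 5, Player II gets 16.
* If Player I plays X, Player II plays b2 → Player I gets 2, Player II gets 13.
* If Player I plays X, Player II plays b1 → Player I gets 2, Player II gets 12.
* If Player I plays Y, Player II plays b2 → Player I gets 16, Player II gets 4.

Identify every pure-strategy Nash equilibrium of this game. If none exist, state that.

(W, b1): Player I can switch to Y (15 → 19). Not NE.
(W, b2): Player I can switch to Y (5 → 16). Not NE.
(W, b3): Player I can switch to X (4 → 17). Not NE.
(W, b4): Player I can switch to X (3 → 13). Not NE.
(W, b5): Player I can switch to Z (14 → 16). Not NE.
(X, b1): Player I can switch to W (2 → 15). Not NE.
(Y, b4): Player I gets 14, best alternative 13; Player II gets 20, best alternative 17. No profitable deviation — NE.
(Z, b3): Player I gets 20, best alternative 17; Player II gets 16, best alternative 15. No profitable deviation — NE.
(The remaining 12 profiles each have a profitable deviation by the same check.)

(Y, b4); (Z, b3)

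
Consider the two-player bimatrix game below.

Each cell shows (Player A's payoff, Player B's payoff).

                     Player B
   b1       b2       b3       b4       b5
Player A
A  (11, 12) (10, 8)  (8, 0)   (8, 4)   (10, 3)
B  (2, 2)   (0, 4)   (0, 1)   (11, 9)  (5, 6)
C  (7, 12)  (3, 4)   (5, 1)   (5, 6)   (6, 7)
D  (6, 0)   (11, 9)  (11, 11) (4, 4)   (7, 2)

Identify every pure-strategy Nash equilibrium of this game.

The pure Nash equilibria are (A, b1); (B, b4); (D, b3).

Player A against b1: payoffs 11, 2, 7, 6 → best response A.
Player A against b2: payoffs 10, 0, 3, 11 → best response D.
Player A against b3: payoffs 8, 0, 5, 11 → best response D.
Player A against b4: payoffs 8, 11, 5, 4 → best response B.
Player A against b5: payoffs 10, 5, 6, 7 → best response A.
Player B against A: payoffs 12, 8, 0, 4, 3 → best response b1.
Player B against B: payoffs 2, 4, 1, 9, 6 → best response b4.
Player B against C: payoffs 12, 4, 1, 6, 7 → best response b1.
Player B against D: payoffs 0, 9, 11, 4, 2 → best response b3.
Mutual best responses: (A, b1); (B, b4); (D, b3).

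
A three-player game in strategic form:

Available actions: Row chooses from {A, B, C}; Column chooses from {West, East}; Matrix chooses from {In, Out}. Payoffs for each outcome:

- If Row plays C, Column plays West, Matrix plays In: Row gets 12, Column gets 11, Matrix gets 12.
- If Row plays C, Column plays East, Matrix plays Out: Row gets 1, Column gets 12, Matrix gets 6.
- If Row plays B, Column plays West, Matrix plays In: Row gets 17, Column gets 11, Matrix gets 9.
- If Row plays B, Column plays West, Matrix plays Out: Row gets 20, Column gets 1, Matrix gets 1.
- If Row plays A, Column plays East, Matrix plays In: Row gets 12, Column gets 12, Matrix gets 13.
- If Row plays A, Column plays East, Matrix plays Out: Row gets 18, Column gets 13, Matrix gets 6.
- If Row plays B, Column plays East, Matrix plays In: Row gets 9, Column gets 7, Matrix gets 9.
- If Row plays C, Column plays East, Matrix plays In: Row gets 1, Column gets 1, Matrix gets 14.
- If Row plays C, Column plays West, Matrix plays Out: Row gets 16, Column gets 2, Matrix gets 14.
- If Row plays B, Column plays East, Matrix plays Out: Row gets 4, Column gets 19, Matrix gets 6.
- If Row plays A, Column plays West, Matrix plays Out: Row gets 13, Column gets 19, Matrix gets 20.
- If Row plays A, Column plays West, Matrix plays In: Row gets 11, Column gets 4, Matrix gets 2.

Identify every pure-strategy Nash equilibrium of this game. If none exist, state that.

(A, East, In) and (B, West, In)

(A, West, In): Row can switch to B (11 → 17). Not NE.
(A, West, Out): Row can switch to B (13 → 20). Not NE.
(A, East, In): Row gets 12, best alternative 9; Column gets 12, best alternative 4; Matrix gets 13, best alternative 6. No profitable deviation — NE.
(A, East, Out): Column can switch to West (13 → 19). Not NE.
(B, West, In): Row gets 17, best alternative 12; Column gets 11, best alternative 7; Matrix gets 9, best alternative 1. No profitable deviation — NE.
(B, West, Out): Column can switch to East (1 → 19). Not NE.
(B, East, In): Row can switch to A (9 → 12). Not NE.
(B, East, Out): Row can switch to A (4 → 18). Not NE.
(The remaining 4 profiles each have a profitable deviation by the same check.)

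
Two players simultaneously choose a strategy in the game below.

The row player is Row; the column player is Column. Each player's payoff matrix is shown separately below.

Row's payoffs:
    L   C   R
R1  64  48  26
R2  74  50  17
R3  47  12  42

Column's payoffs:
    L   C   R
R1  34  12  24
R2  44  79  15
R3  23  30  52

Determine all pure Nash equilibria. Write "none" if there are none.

Pure-strategy Nash equilibria: (R2, C) and (R3, R)

Row against L: payoffs 64, 74, 47 → best response R2.
Row against C: payoffs 48, 50, 12 → best response R2.
Row against R: payoffs 26, 17, 42 → best response R3.
Column against R1: payoffs 34, 12, 24 → best response L.
Column against R2: payoffs 44, 79, 15 → best response C.
Column against R3: payoffs 23, 30, 52 → best response R.
Mutual best responses: (R2, C); (R3, R).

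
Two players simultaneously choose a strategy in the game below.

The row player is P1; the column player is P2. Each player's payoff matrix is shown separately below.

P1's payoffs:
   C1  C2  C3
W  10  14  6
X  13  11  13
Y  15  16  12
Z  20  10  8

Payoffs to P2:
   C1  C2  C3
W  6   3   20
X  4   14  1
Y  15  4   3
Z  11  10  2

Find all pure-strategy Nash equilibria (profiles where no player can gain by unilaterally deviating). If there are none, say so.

Pure NE: (Z, C1)

For each strategy profile, look for a profitable unilateral deviation.
(W, C1): P1 can switch to X (10 → 13). Not NE.
(W, C2): P1 can switch to Y (14 → 16). Not NE.
(W, C3): P1 can switch to X (6 → 13). Not NE.
(X, C1): P1 can switch to Y (13 → 15). Not NE.
(X, C2): P1 can switch to W (11 → 14). Not NE.
(X, C3): P2 can switch to C1 (1 → 4). Not NE.
(Y, C1): P1 can switch to Z (15 → 20). Not NE.
(Y, C2): P2 can switch to C1 (4 → 15). Not NE.
(Y, C3): P1 can switch to X (12 → 13). Not NE.
(Z, C1): P1 gets 20, best alternative 15; P2 gets 11, best alternative 10. No profitable deviation — NE.
(Z, C2): P1 can switch to W (10 → 14). Not NE.
(Z, C3): P1 can switch to X (8 → 13). Not NE.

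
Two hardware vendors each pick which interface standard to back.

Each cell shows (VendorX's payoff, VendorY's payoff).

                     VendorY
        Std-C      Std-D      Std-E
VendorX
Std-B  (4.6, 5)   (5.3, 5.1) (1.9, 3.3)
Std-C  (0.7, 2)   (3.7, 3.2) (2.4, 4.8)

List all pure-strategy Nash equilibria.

The pure Nash equilibria are (Std-B, Std-D); (Std-C, Std-E).

(Std-B, Std-C): VendorY can switch to Std-D (5 → 5.1). Not NE.
(Std-B, Std-D): VendorX gets 5.3, best alternative 3.7; VendorY gets 5.1, best alternative 5. No profitable deviation — NE.
(Std-B, Std-E): VendorX can switch to Std-C (1.9 → 2.4). Not NE.
(Std-C, Std-C): VendorX can switch to Std-B (0.7 → 4.6). Not NE.
(Std-C, Std-D): VendorX can switch to Std-B (3.7 → 5.3). Not NE.
(Std-C, Std-E): VendorX gets 2.4, best alternative 1.9; VendorY gets 4.8, best alternative 3.2. No profitable deviation — NE.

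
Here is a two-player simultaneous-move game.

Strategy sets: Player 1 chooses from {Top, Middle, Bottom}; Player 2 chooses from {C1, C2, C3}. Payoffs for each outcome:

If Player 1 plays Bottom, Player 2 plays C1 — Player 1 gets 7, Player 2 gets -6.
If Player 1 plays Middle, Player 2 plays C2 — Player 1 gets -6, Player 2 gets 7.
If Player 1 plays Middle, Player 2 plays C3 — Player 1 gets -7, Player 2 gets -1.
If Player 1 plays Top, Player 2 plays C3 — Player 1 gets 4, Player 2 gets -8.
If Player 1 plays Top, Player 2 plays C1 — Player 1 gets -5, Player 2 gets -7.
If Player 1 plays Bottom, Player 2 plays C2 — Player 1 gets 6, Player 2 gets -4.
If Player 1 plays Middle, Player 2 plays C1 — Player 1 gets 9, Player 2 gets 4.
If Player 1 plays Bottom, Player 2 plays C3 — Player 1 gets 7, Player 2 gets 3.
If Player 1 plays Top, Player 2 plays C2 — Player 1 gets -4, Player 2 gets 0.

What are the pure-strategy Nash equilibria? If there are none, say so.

(Bottom, C3)

Check each profile: it is a Nash equilibrium iff no player can strictly gain by switching unilaterally.
(Top, C1): Player 1 can switch to Middle (-5 → 9). Not NE.
(Top, C2): Player 1 can switch to Bottom (-4 → 6). Not NE.
(Top, C3): Player 1 can switch to Bottom (4 → 7). Not NE.
(Middle, C1): Player 2 can switch to C2 (4 → 7). Not NE.
(Middle, C2): Player 1 can switch to Top (-6 → -4). Not NE.
(Middle, C3): Player 1 can switch to Top (-7 → 4). Not NE.
(Bottom, C3): Player 1 gets 7, best alternative 4; Player 2 gets 3, best alternative -4. No profitable deviation — NE.
(The remaining 2 profiles each have a profitable deviation by the same check.)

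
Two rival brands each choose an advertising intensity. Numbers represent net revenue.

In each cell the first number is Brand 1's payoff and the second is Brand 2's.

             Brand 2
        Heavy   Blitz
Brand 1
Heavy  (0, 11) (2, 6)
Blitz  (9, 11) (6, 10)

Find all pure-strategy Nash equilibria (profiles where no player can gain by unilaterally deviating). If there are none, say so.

Brand 1 against Heavy: payoffs 0, 9 → best response Blitz.
Brand 1 against Blitz: payoffs 2, 6 → best response Blitz.
Brand 2 against Heavy: payoffs 11, 6 → best response Heavy.
Brand 2 against Blitz: payoffs 11, 10 → best response Heavy.
Mutual best responses: (Blitz, Heavy).

The unique pure-strategy Nash equilibrium is (Blitz, Heavy).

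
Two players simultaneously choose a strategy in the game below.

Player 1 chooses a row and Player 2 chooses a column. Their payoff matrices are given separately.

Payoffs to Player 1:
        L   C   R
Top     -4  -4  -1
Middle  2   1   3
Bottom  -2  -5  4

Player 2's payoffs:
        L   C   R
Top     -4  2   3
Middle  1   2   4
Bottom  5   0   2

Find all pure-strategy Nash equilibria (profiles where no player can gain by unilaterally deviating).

This game has no pure Nash equilibrium.

Player 1 against L: payoffs -4, 2, -2 → best response Middle.
Player 1 against C: payoffs -4, 1, -5 → best response Middle.
Player 1 against R: payoffs -1, 3, 4 → best response Bottom.
Player 2 against Top: payoffs -4, 2, 3 → best response R.
Player 2 against Middle: payoffs 1, 2, 4 → best response R.
Player 2 against Bottom: payoffs 5, 0, 2 → best response L.
No profile is a mutual best response for all players.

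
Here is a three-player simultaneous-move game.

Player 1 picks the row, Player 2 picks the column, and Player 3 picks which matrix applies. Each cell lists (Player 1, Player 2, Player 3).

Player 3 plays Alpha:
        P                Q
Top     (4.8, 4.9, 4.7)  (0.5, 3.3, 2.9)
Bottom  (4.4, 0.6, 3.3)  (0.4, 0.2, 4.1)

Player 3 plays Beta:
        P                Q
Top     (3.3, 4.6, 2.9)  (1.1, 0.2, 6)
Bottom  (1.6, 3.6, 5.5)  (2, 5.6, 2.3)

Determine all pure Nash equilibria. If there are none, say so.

(Top, P, Alpha): Player 1 gets 4.8, best alternative 4.4; Player 2 gets 4.9, best alternative 3.3; Player 3 gets 4.7, best alternative 2.9. No profitable deviation — NE.
(Top, P, Beta): Player 3 can switch to Alpha (2.9 → 4.7). Not NE.
(Top, Q, Alpha): Player 2 can switch to P (3.3 → 4.9). Not NE.
(Top, Q, Beta): Player 1 can switch to Bottom (1.1 → 2). Not NE.
(Bottom, P, Alpha): Player 1 can switch to Top (4.4 → 4.8). Not NE.
(Bottom, P, Beta): Player 1 can switch to Top (1.6 → 3.3). Not NE.
(Bottom, Q, Alpha): Player 1 can switch to Top (0.4 → 0.5). Not NE.
(The remaining 1 profile has a profitable deviation by the same check.)

(Top, P, Alpha)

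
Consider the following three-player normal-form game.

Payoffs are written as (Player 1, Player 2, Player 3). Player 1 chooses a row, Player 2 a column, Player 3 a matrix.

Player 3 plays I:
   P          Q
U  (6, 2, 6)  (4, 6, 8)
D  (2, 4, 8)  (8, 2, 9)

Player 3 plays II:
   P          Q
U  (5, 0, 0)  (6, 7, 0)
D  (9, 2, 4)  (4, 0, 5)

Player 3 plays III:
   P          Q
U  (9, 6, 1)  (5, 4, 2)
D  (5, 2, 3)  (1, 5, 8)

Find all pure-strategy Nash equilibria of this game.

Mark each player's best response to every combination of opponents' strategies; a profile where every player is best-responding is a pure Nash equilibrium.
Player 1 against (P, I): payoffs 6, 2 → best response U.
Player 1 against (P, II): payoffs 5, 9 → best response D.
Player 1 against (P, III): payoffs 9, 5 → best response U.
Player 1 against (Q, I): payoffs 4, 8 → best response D.
Player 1 against (Q, II): payoffs 6, 4 → best response U.
Player 1 against (Q, III): payoffs 5, 1 → best response U.
Player 2 against (U, I): payoffs 2, 6 → best response Q.
Player 2 against (U, II): payoffs 0, 7 → best response Q.
Player 2 against (U, III): payoffs 6, 4 → best response P.
Player 2 against (D, I): payoffs 4, 2 → best response P.
Player 2 against (D, II): payoffs 2, 0 → best response P.
Player 2 against (D, III): payoffs 2, 5 → best response Q.
Player 3 against (U, P): payoffs 6, 0, 1 → best response I.
Player 3 against (U, Q): payoffs 8, 0, 2 → best response I.
Player 3 against (D, P): payoffs 8, 4, 3 → best response I.
Player 3 against (D, Q): payoffs 9, 5, 8 → best response I.
No profile is a mutual best response for all players.

This game has no pure Nash equilibrium.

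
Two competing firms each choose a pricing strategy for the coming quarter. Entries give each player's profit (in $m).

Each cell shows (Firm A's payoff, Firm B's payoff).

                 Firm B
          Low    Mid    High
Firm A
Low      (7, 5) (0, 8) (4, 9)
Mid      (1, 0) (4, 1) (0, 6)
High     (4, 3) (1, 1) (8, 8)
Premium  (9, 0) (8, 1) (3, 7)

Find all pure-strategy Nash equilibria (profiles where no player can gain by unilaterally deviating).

(High, High)

Mark each player's best response to every combination of opponents' strategies; a profile where every player is best-responding is a pure Nash equilibrium.
Firm A against Low: payoffs 7, 1, 4, 9 → best response Premium.
Firm A against Mid: payoffs 0, 4, 1, 8 → best response Premium.
Firm A against High: payoffs 4, 0, 8, 3 → best response High.
Firm B against Low: payoffs 5, 8, 9 → best response High.
Firm B against Mid: payoffs 0, 1, 6 → best response High.
Firm B against High: payoffs 3, 1, 8 → best response High.
Firm B against Premium: payoffs 0, 1, 7 → best response High.
Mutual best responses: (High, High).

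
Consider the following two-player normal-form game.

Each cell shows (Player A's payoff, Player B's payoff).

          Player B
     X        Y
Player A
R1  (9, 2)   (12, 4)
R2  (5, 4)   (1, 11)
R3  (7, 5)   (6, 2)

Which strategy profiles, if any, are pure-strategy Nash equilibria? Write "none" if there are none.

Check each profile: it is a Nash equilibrium iff no player can strictly gain by switching unilaterally.
(R1, X): Player B can switch to Y (2 → 4). Not NE.
(R1, Y): Player A gets 12, best alternative 6; Player B gets 4, best alternative 2. No profitable deviation — NE.
(R2, X): Player A can switch to R1 (5 → 9). Not NE.
(R2, Y): Player A can switch to R1 (1 → 12). Not NE.
(R3, X): Player A can switch to R1 (7 → 9). Not NE.
(R3, Y): Player A can switch to R1 (6 → 12). Not NE.

The unique pure-strategy Nash equilibrium is (R1, Y).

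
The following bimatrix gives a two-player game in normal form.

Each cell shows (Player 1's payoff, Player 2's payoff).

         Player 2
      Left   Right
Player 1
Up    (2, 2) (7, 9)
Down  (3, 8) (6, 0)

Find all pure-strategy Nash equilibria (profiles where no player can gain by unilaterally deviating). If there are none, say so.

For each player, find the best response to each opponent profile; mutual best responses are the pure NE.
Player 1 against Left: payoffs 2, 3 → best response Down.
Player 1 against Right: payoffs 7, 6 → best response Up.
Player 2 against Up: payoffs 2, 9 → best response Right.
Player 2 against Down: payoffs 8, 0 → best response Left.
Mutual best responses: (Up, Right); (Down, Left).

Pure-strategy Nash equilibria: (Up, Right), (Down, Left)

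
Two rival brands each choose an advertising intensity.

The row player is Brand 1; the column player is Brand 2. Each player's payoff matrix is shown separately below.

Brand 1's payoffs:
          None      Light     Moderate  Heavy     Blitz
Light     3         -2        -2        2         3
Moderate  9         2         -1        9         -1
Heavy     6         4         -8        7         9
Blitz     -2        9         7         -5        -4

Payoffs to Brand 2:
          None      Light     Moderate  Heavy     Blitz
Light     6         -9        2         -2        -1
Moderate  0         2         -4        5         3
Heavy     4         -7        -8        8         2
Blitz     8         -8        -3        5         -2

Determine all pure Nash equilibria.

(Moderate, Heavy)

Mark each player's best response to every combination of opponents' strategies; a profile where every player is best-responding is a pure Nash equilibrium.
Brand 1 against None: payoffs 3, 9, 6, -2 → best response Moderate.
Brand 1 against Light: payoffs -2, 2, 4, 9 → best response Blitz.
Brand 1 against Moderate: payoffs -2, -1, -8, 7 → best response Blitz.
Brand 1 against Heavy: payoffs 2, 9, 7, -5 → best response Moderate.
Brand 1 against Blitz: payoffs 3, -1, 9, -4 → best response Heavy.
Brand 2 against Light: payoffs 6, -9, 2, -2, -1 → best response None.
Brand 2 against Moderate: payoffs 0, 2, -4, 5, 3 → best response Heavy.
Brand 2 against Heavy: payoffs 4, -7, -8, 8, 2 → best response Heavy.
Brand 2 against Blitz: payoffs 8, -8, -3, 5, -2 → best response None.
Mutual best responses: (Moderate, Heavy).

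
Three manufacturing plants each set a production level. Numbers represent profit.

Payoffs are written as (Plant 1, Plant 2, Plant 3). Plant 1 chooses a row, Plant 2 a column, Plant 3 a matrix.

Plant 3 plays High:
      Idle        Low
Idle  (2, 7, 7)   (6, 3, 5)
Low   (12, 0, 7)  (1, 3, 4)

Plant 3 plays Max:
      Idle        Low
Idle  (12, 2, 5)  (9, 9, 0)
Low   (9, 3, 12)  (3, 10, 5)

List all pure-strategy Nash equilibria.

Plant 1 against (Idle, High): payoffs 2, 12 → best response Low.
Plant 1 against (Idle, Max): payoffs 12, 9 → best response Idle.
Plant 1 against (Low, High): payoffs 6, 1 → best response Idle.
Plant 1 against (Low, Max): payoffs 9, 3 → best response Idle.
Plant 2 against (Idle, High): payoffs 7, 3 → best response Idle.
Plant 2 against (Idle, Max): payoffs 2, 9 → best response Low.
Plant 2 against (Low, High): payoffs 0, 3 → best response Low.
Plant 2 against (Low, Max): payoffs 3, 10 → best response Low.
Plant 3 against (Idle, Idle): payoffs 7, 5 → best response High.
Plant 3 against (Idle, Low): payoffs 5, 0 → best response High.
Plant 3 against (Low, Idle): payoffs 7, 12 → best response Max.
Plant 3 against (Low, Low): payoffs 4, 5 → best response Max.
No profile is a mutual best response for all players.

There is no pure-strategy Nash equilibrium.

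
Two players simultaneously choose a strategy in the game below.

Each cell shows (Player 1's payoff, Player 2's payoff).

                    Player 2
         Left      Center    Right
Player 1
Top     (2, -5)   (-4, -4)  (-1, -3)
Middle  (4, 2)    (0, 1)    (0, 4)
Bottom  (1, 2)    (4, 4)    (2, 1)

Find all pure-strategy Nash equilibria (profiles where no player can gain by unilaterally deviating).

(Bottom, Center)

(Top, Left): Player 1 can switch to Middle (2 → 4). Not NE.
(Top, Center): Player 1 can switch to Middle (-4 → 0). Not NE.
(Top, Right): Player 1 can switch to Middle (-1 → 0). Not NE.
(Middle, Left): Player 2 can switch to Right (2 → 4). Not NE.
(Middle, Center): Player 1 can switch to Bottom (0 → 4). Not NE.
(Middle, Right): Player 1 can switch to Bottom (0 → 2). Not NE.
(Bottom, Left): Player 1 can switch to Top (1 → 2). Not NE.
(Bottom, Center): Player 1 gets 4, best alternative 0; Player 2 gets 4, best alternative 2. No profitable deviation — NE.
(Bottom, Right): Player 2 can switch to Left (1 → 2). Not NE.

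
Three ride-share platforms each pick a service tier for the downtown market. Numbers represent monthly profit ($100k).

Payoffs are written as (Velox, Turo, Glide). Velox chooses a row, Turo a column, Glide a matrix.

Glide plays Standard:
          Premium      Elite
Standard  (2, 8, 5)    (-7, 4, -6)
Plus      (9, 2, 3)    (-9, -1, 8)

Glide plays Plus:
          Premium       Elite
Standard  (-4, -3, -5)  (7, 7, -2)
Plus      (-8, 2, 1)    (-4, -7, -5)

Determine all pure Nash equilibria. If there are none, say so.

(Standard, Elite, Plus); (Plus, Premium, Standard)

Velox against (Premium, Standard): payoffs 2, 9 → best response Plus.
Velox against (Premium, Plus): payoffs -4, -8 → best response Standard.
Velox against (Elite, Standard): payoffs -7, -9 → best response Standard.
Velox against (Elite, Plus): payoffs 7, -4 → best response Standard.
Turo against (Standard, Standard): payoffs 8, 4 → best response Premium.
Turo against (Standard, Plus): payoffs -3, 7 → best response Elite.
Turo against (Plus, Standard): payoffs 2, -1 → best response Premium.
Turo against (Plus, Plus): payoffs 2, -7 → best response Premium.
Glide against (Standard, Premium): payoffs 5, -5 → best response Standard.
Glide against (Standard, Elite): payoffs -6, -2 → best response Plus.
Glide against (Plus, Premium): payoffs 3, 1 → best response Standard.
Glide against (Plus, Elite): payoffs 8, -5 → best response Standard.
Mutual best responses: (Standard, Elite, Plus); (Plus, Premium, Standard).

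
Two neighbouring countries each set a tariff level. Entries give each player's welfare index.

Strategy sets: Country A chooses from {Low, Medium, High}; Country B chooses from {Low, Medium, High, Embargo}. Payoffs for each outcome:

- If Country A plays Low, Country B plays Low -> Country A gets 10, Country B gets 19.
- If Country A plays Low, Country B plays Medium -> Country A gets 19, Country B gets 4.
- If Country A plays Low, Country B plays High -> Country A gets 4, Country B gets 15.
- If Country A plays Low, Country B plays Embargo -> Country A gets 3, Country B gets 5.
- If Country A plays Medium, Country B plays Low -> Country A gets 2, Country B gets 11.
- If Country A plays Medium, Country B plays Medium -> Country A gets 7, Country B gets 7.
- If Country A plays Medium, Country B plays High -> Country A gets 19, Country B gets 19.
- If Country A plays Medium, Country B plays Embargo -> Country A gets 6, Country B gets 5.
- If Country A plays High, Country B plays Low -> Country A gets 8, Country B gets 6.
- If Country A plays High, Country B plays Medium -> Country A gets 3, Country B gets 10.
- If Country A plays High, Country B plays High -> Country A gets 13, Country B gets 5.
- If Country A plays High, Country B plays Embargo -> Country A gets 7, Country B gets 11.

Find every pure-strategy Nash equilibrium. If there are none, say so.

Country A against Low: payoffs 10, 2, 8 → best response Low.
Country A against Medium: payoffs 19, 7, 3 → best response Low.
Country A against High: payoffs 4, 19, 13 → best response Medium.
Country A against Embargo: payoffs 3, 6, 7 → best response High.
Country B against Low: payoffs 19, 4, 15, 5 → best response Low.
Country B against Medium: payoffs 11, 7, 19, 5 → best response High.
Country B against High: payoffs 6, 10, 5, 11 → best response Embargo.
Mutual best responses: (Low, Low); (Medium, High); (High, Embargo).

Pure-strategy Nash equilibria: (Low, Low), (Medium, High), (High, Embargo)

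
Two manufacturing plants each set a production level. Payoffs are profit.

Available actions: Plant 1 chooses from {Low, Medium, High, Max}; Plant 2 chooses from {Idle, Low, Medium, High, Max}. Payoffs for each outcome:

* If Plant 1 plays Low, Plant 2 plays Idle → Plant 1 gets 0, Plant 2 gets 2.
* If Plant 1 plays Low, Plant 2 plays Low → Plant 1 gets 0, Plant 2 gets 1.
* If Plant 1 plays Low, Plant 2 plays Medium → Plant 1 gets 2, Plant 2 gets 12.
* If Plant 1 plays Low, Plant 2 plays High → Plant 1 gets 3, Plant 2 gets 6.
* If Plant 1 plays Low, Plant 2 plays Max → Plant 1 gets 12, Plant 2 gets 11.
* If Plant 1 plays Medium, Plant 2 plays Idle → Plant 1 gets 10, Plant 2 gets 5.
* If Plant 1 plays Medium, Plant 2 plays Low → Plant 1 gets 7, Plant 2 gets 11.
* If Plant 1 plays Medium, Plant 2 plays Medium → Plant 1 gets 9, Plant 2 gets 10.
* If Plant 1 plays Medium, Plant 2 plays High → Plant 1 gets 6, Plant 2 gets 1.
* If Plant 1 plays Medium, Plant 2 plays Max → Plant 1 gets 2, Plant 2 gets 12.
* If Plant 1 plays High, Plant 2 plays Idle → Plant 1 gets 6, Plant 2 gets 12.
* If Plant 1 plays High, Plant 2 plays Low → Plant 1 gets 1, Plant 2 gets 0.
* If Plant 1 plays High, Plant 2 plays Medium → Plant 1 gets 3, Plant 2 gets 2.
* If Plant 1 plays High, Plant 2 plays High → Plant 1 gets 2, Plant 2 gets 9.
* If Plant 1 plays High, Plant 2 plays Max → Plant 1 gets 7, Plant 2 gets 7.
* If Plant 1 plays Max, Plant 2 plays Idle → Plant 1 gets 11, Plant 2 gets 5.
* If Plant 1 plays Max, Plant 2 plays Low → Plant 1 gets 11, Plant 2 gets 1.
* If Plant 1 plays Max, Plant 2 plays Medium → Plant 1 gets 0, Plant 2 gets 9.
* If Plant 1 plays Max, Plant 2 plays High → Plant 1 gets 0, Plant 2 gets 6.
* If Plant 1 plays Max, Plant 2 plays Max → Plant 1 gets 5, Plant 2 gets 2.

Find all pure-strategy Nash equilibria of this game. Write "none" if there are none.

none

Plant 1 against Idle: payoffs 0, 10, 6, 11 → best response Max.
Plant 1 against Low: payoffs 0, 7, 1, 11 → best response Max.
Plant 1 against Medium: payoffs 2, 9, 3, 0 → best response Medium.
Plant 1 against High: payoffs 3, 6, 2, 0 → best response Medium.
Plant 1 against Max: payoffs 12, 2, 7, 5 → best response Low.
Plant 2 against Low: payoffs 2, 1, 12, 6, 11 → best response Medium.
Plant 2 against Medium: payoffs 5, 11, 10, 1, 12 → best response Max.
Plant 2 against High: payoffs 12, 0, 2, 9, 7 → best response Idle.
Plant 2 against Max: payoffs 5, 1, 9, 6, 2 → best response Medium.
No profile is a mutual best response for all players.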